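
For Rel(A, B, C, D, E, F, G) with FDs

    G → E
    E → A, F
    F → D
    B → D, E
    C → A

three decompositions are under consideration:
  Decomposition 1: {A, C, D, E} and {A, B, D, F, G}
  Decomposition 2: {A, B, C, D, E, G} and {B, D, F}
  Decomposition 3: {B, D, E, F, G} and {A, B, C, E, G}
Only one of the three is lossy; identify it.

Decomposition 1

Decomposition 1: common = {A, D}, closure = {A, D} → lossy.
Decomposition 2: common = {B, D}, closure = {A, B, D, E, F} → lossless.
Decomposition 3: common = {B, E, G}, closure = {A, B, D, E, F, G} → lossless.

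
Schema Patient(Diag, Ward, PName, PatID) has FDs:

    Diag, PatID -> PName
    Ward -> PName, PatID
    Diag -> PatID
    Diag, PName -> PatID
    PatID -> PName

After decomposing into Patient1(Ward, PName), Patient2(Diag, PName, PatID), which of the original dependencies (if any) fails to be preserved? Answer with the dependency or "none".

Ward -> PName, PatID

Check Ward → PName, PatID: no single fragment contains all of {Ward, PName, PatID}, and the restricted closure of {Ward} across the fragments never reaches {PName, PatID}.
Diag, PatID → PName is preserved.
Diag → PatID is preserved.
Diag, PName → PatID is preserved.
PatID → PName is preserved.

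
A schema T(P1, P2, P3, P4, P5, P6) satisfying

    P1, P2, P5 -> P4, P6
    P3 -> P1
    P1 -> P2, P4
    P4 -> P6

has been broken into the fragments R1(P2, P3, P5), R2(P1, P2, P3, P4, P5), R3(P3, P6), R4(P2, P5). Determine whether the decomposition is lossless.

Chase test. Columns are P1, P2, P3, P4, P5, P6; row i has aⱼ where attribute j ∈ Ri, else bᵢⱼ.
Initial tableau (one row per fragment):
  row 1: b11 a2 a3 b14 a5 b16
  row 2: a1 a2 a3 a4 a5 b26
  row 3: b31 b32 a3 b34 b35 a6
  row 4: b41 a2 b43 b44 a5 b46
Rows 1 and 2 agree on P3; apply P3→P1 and equate their P1 entries.
Rows 1 and 3 agree on P3; apply P3→P1 and equate their P1 entries.
Rows 1 and 2 agree on P1; apply P1→P2, P4 and equate their P2, P4 entries.
Rows 1 and 3 agree on P1; apply P1→P2, P4 and equate their P2, P4 entries.
Rows 1 and 2 agree on P4; apply P4→P6 and equate their P6 entries.
Rows 1 and 3 agree on P4; apply P4→P6 and equate their P6 entries.
Row 1 is now all distinguished symbols — the join is lossless.

Yes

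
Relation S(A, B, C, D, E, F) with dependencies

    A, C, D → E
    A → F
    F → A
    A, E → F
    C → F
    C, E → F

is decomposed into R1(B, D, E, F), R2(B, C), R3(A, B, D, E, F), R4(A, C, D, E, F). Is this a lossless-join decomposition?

Chase test. Columns are A, B, C, D, E, F; row i has aⱼ where attribute j ∈ Ri, else bᵢⱼ.
Initial tableau (one row per fragment):
  row 1: b11 a2 b13 a4 a5 a6
  row 2: b21 a2 a3 b24 b25 b26
  row 3: a1 a2 b33 a4 a5 a6
  row 4: a1 b42 a3 a4 a5 a6
Rows 1 and 3 agree on F; apply F→A and equate their A entries.
Rows 2 and 4 agree on C; apply C→F and equate their F entries.
Rows 1 and 2 agree on F; apply F→A and equate their A entries.
No row becomes fully distinguished — the join is lossy.

No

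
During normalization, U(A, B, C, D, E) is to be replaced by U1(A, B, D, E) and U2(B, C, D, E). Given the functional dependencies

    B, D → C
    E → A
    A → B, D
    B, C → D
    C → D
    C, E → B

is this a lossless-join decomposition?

Common attributes: U1 ∩ U2 = {B, D, E}.
Closure of {B, D, E}: B, D → C applies, adding C; E → A applies, adding A. So (B, D, E)⁺ = {A, B, C, D, E}.
This closure contains every attribute of U1, so U1 ∩ U2 → U1. The join is lossless.

Yes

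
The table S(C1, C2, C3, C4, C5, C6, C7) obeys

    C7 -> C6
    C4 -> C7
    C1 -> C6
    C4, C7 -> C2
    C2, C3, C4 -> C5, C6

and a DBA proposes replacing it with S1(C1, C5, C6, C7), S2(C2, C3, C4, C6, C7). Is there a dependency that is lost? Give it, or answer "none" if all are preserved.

C2, C3, C4 -> C5, C6

Check C2, C3, C4 → C5, C6: no single fragment contains all of {C2, C3, C4, C5, C6}, and the restricted closure of {C2, C3, C4} across the fragments never reaches {C5, C6}.
C7 → C6 is preserved.
C4 → C7 is preserved.
C1 → C6 is preserved.
C4, C7 → C2 is preserved.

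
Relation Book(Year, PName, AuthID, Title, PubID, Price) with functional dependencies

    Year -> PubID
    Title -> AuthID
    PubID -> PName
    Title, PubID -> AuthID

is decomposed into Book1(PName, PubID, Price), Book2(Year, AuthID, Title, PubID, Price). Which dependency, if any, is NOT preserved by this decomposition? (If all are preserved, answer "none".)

Year → PubID lies within Book2.
Title → AuthID lies within Book2.
PubID → PName lies within Book1.
Title, PubID → AuthID lies within Book2.
Every dependency is enforceable on the fragments, so the decomposition is dependency-preserving.

none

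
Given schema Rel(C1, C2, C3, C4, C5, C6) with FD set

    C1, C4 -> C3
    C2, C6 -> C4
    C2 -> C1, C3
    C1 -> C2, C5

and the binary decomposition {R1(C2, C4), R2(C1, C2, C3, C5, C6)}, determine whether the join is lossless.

No

Common attributes: R1 ∩ R2 = {C2}.
Closure of {C2}: C2 → C1, C3 applies, adding C1, C3; C1 → C2, C5 applies, adding C5. So (C2)⁺ = {C1, C2, C3, C5}.
The closure contains neither all of R1 = {C2, C4} nor all of R2 = {C1, C2, C3, C5, C6}, so the common attributes are not a superkey of either fragment. The join is lossy.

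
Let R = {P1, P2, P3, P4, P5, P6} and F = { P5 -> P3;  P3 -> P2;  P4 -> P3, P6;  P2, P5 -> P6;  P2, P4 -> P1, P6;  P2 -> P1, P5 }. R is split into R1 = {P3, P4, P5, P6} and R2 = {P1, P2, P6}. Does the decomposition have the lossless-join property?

No

Common attributes: R1 ∩ R2 = {P6}.
No dependency enlarges {P6}, so (P6)⁺ = {P6}.
The closure contains neither all of R1 = {P3, P4, P5, P6} nor all of R2 = {P1, P2, P6}, so the common attributes are not a superkey of either fragment. The join is lossy.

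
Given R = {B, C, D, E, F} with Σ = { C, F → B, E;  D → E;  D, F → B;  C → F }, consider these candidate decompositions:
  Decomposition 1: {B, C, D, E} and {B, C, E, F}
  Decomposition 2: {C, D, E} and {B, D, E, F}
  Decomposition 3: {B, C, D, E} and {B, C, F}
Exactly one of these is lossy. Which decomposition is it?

Decomposition 2

Decomposition 1: common = {B, C, E}, closure = {B, C, E, F} → lossless.
Decomposition 2: common = {D, E}, closure = {D, E} → lossy.
Decomposition 3: common = {B, C}, closure = {B, C, E, F} → lossless.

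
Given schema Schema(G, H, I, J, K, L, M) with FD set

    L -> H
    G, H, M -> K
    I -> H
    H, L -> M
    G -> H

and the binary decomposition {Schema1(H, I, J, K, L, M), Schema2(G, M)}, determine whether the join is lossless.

Common attributes: Schema1 ∩ Schema2 = {M}.
No dependency enlarges {M}, so (M)⁺ = {M}.
The closure contains neither all of Schema1 = {H, I, J, K, L, M} nor all of Schema2 = {G, M}, so the common attributes are not a superkey of either fragment. The join is lossy.

No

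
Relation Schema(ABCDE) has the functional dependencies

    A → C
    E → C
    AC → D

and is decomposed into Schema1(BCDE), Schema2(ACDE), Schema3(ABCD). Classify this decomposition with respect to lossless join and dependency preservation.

Lossless test (chase): applying each FD to every pair of rows produces no changes in the tableau, so no row becomes fully distinguished — the join is lossy.
Dependency preservation: every FD's attributes lie within a single fragment, so each can be enforced locally — preserved.

lossy but dependency-preserving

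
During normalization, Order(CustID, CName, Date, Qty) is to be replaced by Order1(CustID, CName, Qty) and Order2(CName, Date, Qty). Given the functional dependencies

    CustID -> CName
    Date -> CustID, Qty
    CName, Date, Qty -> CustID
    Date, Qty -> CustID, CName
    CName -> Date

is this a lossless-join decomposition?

Common attributes: Order1 ∩ Order2 = {CName, Qty}.
Closure of {CName, Qty}: CName → Date applies, adding Date; Date → CustID, Qty applies, adding CustID. So (CName, Qty)⁺ = {CustID, CName, Date, Qty}.
This closure contains every attribute of Order1, so Order1 ∩ Order2 → Order1. The join is lossless.

Yes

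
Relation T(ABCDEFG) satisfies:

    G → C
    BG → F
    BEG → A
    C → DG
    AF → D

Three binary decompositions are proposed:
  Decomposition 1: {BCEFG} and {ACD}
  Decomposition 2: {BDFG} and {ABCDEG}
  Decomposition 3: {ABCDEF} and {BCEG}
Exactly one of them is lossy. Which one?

Decomposition 1

Decomposition 1: common = {C}, closure = {CDG} → lossy.
Decomposition 2: common = {BDG}, closure = {BCDFG} → lossless.
Decomposition 3: common = {BCE}, closure = {ABCDEFG} → lossless.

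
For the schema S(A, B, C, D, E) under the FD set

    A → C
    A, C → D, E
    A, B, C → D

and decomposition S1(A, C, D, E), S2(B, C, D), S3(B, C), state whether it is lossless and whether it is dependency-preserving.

lossy but dependency-preserving

Lossless test (chase): applying each FD to every pair of rows produces no changes in the tableau, so no row becomes fully distinguished — the join is lossy.
Dependency preservation: A, B, C → D is not contained in any single fragment, but the restricted closure of its left-hand side across the fragments still reaches the right-hand side; the remaining FDs each lie inside some fragment. All dependencies are preserved.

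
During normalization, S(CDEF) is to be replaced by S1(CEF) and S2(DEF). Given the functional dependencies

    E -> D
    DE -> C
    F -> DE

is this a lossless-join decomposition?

Common attributes: S1 ∩ S2 = {EF}.
Closure of {EF}: E → D applies, adding D; DE → C applies, adding C. So (EF)⁺ = {CDEF}.
This closure contains every attribute of S1, so S1 ∩ S2 → S1. The join is lossless.

Yes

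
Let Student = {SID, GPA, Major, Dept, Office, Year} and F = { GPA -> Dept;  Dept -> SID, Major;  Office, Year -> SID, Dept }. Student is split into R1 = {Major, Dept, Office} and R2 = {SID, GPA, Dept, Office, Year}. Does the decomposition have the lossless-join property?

Common attributes: R1 ∩ R2 = {Dept, Office}.
Closure of {Dept, Office}: Dept → SID, Major applies, adding SID, Major. So (Dept, Office)⁺ = {SID, Major, Dept, Office}.
This closure contains every attribute of R1, so R1 ∩ R2 → R1. The join is lossless.

Yes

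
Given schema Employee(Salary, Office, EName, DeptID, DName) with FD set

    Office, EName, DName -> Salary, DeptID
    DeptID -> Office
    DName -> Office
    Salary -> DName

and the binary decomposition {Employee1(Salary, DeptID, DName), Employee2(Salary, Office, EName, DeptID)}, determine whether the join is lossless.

Common attributes: Employee1 ∩ Employee2 = {Salary, DeptID}.
Closure of {Salary, DeptID}: DeptID → Office applies, adding Office; Salary → DName applies, adding DName. So (Salary, DeptID)⁺ = {Salary, Office, DeptID, DName}.
This closure contains every attribute of Employee1, so Employee1 ∩ Employee2 → Employee1. The join is lossless.

Yes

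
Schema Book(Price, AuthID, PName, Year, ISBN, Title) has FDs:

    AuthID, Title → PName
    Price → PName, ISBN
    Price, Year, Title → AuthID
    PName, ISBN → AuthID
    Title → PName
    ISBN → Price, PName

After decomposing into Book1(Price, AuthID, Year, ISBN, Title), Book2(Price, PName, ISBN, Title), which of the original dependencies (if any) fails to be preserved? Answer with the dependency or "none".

AuthID, Title → PName: restricted closure across fragments reaches PName.
Price → PName, ISBN lies within Book2.
Price, Year, Title → AuthID lies within Book1.
PName, ISBN → AuthID: restricted closure across fragments reaches AuthID.
Title → PName lies within Book2.
ISBN → Price, PName lies within Book2.
Every dependency is enforceable on the fragments, so the decomposition is dependency-preserving.

none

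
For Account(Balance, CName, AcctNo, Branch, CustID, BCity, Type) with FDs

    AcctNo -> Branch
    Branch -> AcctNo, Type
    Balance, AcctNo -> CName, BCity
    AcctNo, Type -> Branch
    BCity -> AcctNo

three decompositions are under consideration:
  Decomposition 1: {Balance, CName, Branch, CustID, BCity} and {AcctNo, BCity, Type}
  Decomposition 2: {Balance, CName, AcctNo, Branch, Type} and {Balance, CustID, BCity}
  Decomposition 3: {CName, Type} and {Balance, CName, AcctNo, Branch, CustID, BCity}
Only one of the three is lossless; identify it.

Decomposition 1

Decomposition 1: common = {BCity}, closure = {AcctNo, Branch, BCity, Type} → lossless.
Decomposition 2: common = {Balance}, closure = {Balance} → lossy.
Decomposition 3: common = {CName}, closure = {CName} → lossy.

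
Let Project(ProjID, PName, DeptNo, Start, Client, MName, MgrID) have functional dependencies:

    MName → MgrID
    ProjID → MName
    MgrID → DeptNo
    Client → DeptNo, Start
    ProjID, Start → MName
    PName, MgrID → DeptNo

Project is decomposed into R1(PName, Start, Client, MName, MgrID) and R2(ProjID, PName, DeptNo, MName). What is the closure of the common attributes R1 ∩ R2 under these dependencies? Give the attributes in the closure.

R1 ∩ R2 = {PName, MName}.
MName → MgrID applies, adding MgrID
MgrID → DeptNo applies, adding DeptNo
Closure: {PName, DeptNo, MName, MgrID}.

PName, DeptNo, MName, MgrID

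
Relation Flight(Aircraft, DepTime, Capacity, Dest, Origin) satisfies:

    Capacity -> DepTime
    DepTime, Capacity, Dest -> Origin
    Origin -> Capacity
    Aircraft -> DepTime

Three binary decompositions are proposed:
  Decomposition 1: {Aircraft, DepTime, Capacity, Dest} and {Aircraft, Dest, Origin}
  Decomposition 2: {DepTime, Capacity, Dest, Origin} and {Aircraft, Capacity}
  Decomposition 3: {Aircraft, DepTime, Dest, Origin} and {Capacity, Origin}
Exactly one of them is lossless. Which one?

Decomposition 1: common = {Aircraft, Dest}, closure = {Aircraft, DepTime, Dest} → lossy.
Decomposition 2: common = {Capacity}, closure = {DepTime, Capacity} → lossy.
Decomposition 3: common = {Origin}, closure = {DepTime, Capacity, Origin} → lossless.

Decomposition 3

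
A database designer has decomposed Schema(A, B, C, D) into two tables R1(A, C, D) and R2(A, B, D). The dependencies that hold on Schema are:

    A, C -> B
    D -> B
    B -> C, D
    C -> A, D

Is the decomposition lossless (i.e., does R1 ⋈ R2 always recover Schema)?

Common attributes: R1 ∩ R2 = {A, D}.
Closure of {A, D}: D → B applies, adding B; B → C, D applies, adding C. So (A, D)⁺ = {A, B, C, D}.
This closure contains every attribute of R1, so R1 ∩ R2 → R1. The join is lossless.

Yes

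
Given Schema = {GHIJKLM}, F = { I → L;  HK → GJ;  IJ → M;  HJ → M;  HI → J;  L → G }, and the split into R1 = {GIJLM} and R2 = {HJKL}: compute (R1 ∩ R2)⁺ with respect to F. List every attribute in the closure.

R1 ∩ R2 = {JL}.
L → G applies, adding G
Closure: {GJL}.

GJL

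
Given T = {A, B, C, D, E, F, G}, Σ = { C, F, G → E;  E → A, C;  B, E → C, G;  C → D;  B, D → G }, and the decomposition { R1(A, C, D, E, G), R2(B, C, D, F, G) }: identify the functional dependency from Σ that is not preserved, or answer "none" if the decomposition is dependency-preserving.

Check C, F, G → E: no single fragment contains all of {C, E, F, G}, and the restricted closure of {C, F, G} across the fragments never reaches {E}.
E → A, C is preserved.
B, E → C, G is preserved.
C → D is preserved.
B, D → G is preserved.

C, F, G → E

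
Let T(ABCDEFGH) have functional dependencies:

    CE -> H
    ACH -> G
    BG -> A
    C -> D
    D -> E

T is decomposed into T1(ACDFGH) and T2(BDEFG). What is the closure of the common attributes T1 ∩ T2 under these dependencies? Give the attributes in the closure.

DEFG

T1 ∩ T2 = {DFG}.
D → E applies, adding E
Closure: {DEFG}.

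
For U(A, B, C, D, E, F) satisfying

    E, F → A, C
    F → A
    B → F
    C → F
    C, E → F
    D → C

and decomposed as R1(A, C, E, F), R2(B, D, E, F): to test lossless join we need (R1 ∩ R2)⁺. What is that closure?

R1 ∩ R2 = {E, F}.
E, F → A, C applies, adding A, C
Closure: {A, C, E, F}.

A, C, E, F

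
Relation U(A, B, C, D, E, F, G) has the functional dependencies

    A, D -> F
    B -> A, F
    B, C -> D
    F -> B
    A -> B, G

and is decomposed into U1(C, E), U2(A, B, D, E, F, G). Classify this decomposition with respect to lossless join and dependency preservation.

lossy and not dependency-preserving

Lossless test: (E)⁺ = {E}, which is a superkey of neither fragment — lossy.
Dependency preservation: the restricted closure of {B, C} across the fragments never reaches {D}, so B, C → D cannot be enforced without a join — not preserved.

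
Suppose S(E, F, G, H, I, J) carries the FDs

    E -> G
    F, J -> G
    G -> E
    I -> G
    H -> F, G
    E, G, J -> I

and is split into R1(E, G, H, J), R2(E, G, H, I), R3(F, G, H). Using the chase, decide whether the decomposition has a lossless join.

Chase test. Columns are E, F, G, H, I, J; row i has aⱼ where attribute j ∈ Ri, else bᵢⱼ.
Initial tableau (one row per fragment):
  row 1: a1 b12 a3 a4 b15 a6
  row 2: a1 b22 a3 a4 a5 b26
  row 3: b31 a2 a3 a4 b35 b36
Rows 1 and 3 agree on G; apply G→E and equate their E entries.
Rows 1 and 2 agree on H; apply H→F, G and equate their F, G entries.
Rows 1 and 3 agree on H; apply H→F, G and equate their F, G entries.
No row becomes fully distinguished — the join is lossy.

No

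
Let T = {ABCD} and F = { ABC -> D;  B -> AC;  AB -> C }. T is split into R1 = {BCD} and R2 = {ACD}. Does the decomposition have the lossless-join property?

No

Common attributes: R1 ∩ R2 = {CD}.
No dependency enlarges {CD}, so (CD)⁺ = {CD}.
The closure contains neither all of R1 = {BCD} nor all of R2 = {ACD}, so the common attributes are not a superkey of either fragment. The join is lossy.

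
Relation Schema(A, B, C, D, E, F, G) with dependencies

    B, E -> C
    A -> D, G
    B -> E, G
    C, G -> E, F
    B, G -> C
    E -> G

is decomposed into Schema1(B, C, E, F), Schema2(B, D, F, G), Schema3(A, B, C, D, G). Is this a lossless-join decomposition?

Chase test. Columns are A, B, C, D, E, F, G; row i has aⱼ where attribute j ∈ Schemai, else bᵢⱼ.
Initial tableau (one row per fragment):
  row 1: b11 a2 a3 b14 a5 a6 b17
  row 2: b21 a2 b23 a4 b25 a6 a7
  row 3: a1 a2 a3 a4 b35 b36 a7
Rows 1 and 2 agree on B; apply B→E, G and equate their E, G entries.
Rows 1 and 3 agree on B; apply B→E, G and equate their E, G entries.
Rows 1 and 3 agree on C, G; apply C, G→E, F and equate their E, F entries.
Rows 1 and 2 agree on B, G; apply B, G→C and equate their C entries.
Row 3 is now all distinguished symbols — the join is lossless.

Yes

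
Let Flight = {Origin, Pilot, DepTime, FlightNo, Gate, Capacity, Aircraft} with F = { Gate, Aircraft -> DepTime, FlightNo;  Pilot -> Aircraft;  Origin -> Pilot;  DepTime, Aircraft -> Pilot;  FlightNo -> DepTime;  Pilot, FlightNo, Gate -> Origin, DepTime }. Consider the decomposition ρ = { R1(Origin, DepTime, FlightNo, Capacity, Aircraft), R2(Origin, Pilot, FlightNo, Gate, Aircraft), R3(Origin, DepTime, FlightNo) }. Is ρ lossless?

No

Chase test. Columns are Origin, Pilot, DepTime, FlightNo, Gate, Capacity, Aircraft; row i has aⱼ where attribute j ∈ Ri, else bᵢⱼ.
Initial tableau (one row per fragment):
  row 1: a1 b12 a3 a4 b15 a6 a7
  row 2: a1 a2 b23 a4 a5 b26 a7
  row 3: a1 b32 a3 a4 b35 b36 b37
Rows 1 and 2 agree on Origin; apply Origin→Pilot and equate their Pilot entries.
Rows 1 and 3 agree on Origin; apply Origin→Pilot and equate their Pilot entries.
Rows 1 and 2 agree on FlightNo; apply FlightNo→DepTime and equate their DepTime entries.
Rows 1 and 3 agree on Pilot; apply Pilot→Aircraft and equate their Aircraft entries.
No row becomes fully distinguished — the join is lossy.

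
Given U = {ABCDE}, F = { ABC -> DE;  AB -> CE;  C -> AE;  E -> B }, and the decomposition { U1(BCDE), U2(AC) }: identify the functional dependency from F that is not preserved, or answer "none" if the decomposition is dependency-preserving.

AB -> CE

Check AB → CE: no single fragment contains all of {ABCE}, and the restricted closure of {AB} across the fragments never reaches {CE}.
ABC → DE is preserved.
C → AE is preserved.
E → B is preserved.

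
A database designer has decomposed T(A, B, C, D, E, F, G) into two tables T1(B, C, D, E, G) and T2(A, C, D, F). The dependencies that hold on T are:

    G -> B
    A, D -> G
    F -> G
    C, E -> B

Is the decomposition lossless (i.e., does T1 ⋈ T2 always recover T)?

Common attributes: T1 ∩ T2 = {C, D}.
No dependency enlarges {C, D}, so (C, D)⁺ = {C, D}.
The closure contains neither all of T1 = {B, C, D, E, G} nor all of T2 = {A, C, D, F}, so the common attributes are not a superkey of either fragment. The join is lossy.

No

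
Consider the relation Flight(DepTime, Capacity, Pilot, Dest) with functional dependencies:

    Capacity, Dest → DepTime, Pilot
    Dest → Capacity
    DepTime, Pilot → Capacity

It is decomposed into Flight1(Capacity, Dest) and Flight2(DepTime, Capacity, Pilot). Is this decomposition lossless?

No

Common attributes: Flight1 ∩ Flight2 = {Capacity}.
No dependency enlarges {Capacity}, so (Capacity)⁺ = {Capacity}.
The closure contains neither all of Flight1 = {Capacity, Dest} nor all of Flight2 = {DepTime, Capacity, Pilot}, so the common attributes are not a superkey of either fragment. The join is lossy.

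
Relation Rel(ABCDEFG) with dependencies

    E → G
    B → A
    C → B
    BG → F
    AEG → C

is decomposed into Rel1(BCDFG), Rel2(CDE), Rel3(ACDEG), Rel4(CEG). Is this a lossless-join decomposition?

Chase test. Columns are ABCDEFG; row i has aⱼ where attribute j ∈ Reli, else bᵢⱼ.
Initial tableau (one row per fragment):
  row 1: b11 a2 a3 a4 b15 a6 a7
  row 2: b21 b22 a3 a4 a5 b26 b27
  row 3: a1 b32 a3 a4 a5 b36 a7
  row 4: b41 b42 a3 b44 a5 b46 a7
Rows 2 and 3 agree on E; apply E→G and equate their G entries.
Rows 1 and 2 agree on C; apply C→B and equate their B entries.
Rows 1 and 3 agree on C; apply C→B and equate their B entries.
Rows 1 and 4 agree on C; apply C→B and equate their B entries.
Rows 1 and 2 agree on BG; apply BG→F and equate their F entries.
Rows 1 and 3 agree on BG; apply BG→F and equate their F entries.
Rows 1 and 4 agree on BG; apply BG→F and equate their F entries.
Rows 1 and 2 agree on B; apply B→A and equate their A entries.
Rows 1 and 3 agree on B; apply B→A and equate their A entries.
Rows 1 and 4 agree on B; apply B→A and equate their A entries.
Row 2 is now all distinguished symbols — the join is lossless.

Yes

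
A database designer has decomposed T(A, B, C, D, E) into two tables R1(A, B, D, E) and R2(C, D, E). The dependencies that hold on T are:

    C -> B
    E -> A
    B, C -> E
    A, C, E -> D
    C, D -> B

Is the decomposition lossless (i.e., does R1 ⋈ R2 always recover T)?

No

Common attributes: R1 ∩ R2 = {D, E}.
Closure of {D, E}: E → A applies, adding A. So (D, E)⁺ = {A, D, E}.
The closure contains neither all of R1 = {A, B, D, E} nor all of R2 = {C, D, E}, so the common attributes are not a superkey of either fragment. The join is lossy.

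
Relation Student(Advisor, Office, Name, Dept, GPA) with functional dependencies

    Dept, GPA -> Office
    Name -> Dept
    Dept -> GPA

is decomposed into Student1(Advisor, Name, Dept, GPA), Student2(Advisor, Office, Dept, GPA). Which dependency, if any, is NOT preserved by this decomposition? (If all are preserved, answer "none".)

Dept, GPA → Office lies within Student2.
Name → Dept lies within Student1.
Dept → GPA lies within Student1.
Every dependency is enforceable on the fragments, so the decomposition is dependency-preserving.

none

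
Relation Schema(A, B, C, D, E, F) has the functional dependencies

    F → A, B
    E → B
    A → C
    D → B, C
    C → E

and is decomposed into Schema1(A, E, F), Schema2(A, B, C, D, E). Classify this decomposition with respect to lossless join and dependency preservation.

Lossless test: (A, E)⁺ = {A, B, C, E}, which is a superkey of neither fragment — lossy.
Dependency preservation: F → A, B is not contained in any single fragment, but the restricted closure of its left-hand side across the fragments still reaches the right-hand side; the remaining FDs each lie inside some fragment. All dependencies are preserved.

lossy but dependency-preserving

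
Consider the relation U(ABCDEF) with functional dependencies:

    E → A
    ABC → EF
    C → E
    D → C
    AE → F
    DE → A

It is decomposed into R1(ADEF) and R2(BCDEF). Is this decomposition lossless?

Common attributes: R1 ∩ R2 = {DEF}.
Closure of {DEF}: E → A applies, adding A; D → C applies, adding C. So (DEF)⁺ = {ACDEF}.
This closure contains every attribute of R1, so R1 ∩ R2 → R1. The join is lossless.

Yes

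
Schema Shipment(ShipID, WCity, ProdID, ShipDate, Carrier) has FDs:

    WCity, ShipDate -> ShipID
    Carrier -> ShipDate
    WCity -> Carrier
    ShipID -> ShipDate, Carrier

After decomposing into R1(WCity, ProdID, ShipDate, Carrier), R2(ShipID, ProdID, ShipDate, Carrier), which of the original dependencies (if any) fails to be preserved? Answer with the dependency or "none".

Check WCity, ShipDate → ShipID: no single fragment contains all of {ShipID, WCity, ShipDate}, and the restricted closure of {WCity, ShipDate} across the fragments never reaches {ShipID}.
Carrier → ShipDate is preserved.
WCity → Carrier is preserved.
ShipID → ShipDate, Carrier is preserved.

WCity, ShipDate -> ShipID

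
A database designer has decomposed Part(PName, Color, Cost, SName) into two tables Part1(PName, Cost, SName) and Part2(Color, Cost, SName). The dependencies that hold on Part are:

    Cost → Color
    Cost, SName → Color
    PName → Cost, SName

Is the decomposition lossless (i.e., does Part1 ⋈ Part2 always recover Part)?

Yes

Common attributes: Part1 ∩ Part2 = {Cost, SName}.
Closure of {Cost, SName}: Cost → Color applies, adding Color. So (Cost, SName)⁺ = {Color, Cost, SName}.
This closure contains every attribute of Part2, so Part1 ∩ Part2 → Part2. The join is lossless.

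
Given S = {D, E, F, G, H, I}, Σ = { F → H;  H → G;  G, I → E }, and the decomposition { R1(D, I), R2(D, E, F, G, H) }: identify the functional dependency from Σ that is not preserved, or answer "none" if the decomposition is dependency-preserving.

Check G, I → E: no single fragment contains all of {E, G, I}, and the restricted closure of {G, I} across the fragments never reaches {E}.
F → H is preserved.
H → G is preserved.

G, I → E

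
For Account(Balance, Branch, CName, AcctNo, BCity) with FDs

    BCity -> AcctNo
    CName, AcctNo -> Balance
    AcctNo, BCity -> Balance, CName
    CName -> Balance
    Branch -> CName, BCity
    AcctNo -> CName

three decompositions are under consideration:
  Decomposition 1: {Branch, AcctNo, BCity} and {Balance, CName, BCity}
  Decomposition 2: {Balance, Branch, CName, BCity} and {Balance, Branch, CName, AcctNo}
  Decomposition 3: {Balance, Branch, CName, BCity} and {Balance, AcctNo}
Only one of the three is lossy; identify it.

Decomposition 3

Decomposition 1: common = {BCity}, closure = {Balance, CName, AcctNo, BCity} → lossless.
Decomposition 2: common = {Balance, Branch, CName}, closure = {Balance, Branch, CName, AcctNo, BCity} → lossless.
Decomposition 3: common = {Balance}, closure = {Balance} → lossy.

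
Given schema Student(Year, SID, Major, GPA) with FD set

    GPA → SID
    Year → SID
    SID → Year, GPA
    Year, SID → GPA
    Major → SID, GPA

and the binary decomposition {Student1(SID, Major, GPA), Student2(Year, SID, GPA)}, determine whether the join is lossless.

Common attributes: Student1 ∩ Student2 = {SID, GPA}.
Closure of {SID, GPA}: SID → Year, GPA applies, adding Year. So (SID, GPA)⁺ = {Year, SID, GPA}.
This closure contains every attribute of Student2, so Student1 ∩ Student2 → Student2. The join is lossless.

Yes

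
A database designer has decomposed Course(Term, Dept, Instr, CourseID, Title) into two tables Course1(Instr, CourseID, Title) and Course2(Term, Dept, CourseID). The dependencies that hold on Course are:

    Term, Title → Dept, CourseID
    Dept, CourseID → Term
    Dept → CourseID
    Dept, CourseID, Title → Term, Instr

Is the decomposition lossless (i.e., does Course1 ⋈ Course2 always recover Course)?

No

Common attributes: Course1 ∩ Course2 = {CourseID}.
No dependency enlarges {CourseID}, so (CourseID)⁺ = {CourseID}.
The closure contains neither all of Course1 = {Instr, CourseID, Title} nor all of Course2 = {Term, Dept, CourseID}, so the common attributes are not a superkey of either fragment. The join is lossy.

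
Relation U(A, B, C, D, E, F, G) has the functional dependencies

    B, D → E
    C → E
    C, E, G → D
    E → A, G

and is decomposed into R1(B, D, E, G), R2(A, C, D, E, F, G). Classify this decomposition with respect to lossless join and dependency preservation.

Lossless test: (D, E, G)⁺ = {A, D, E, G}, which is a superkey of neither fragment — lossy.
Dependency preservation: every FD's attributes lie within a single fragment, so each can be enforced locally — preserved.

lossy but dependency-preserving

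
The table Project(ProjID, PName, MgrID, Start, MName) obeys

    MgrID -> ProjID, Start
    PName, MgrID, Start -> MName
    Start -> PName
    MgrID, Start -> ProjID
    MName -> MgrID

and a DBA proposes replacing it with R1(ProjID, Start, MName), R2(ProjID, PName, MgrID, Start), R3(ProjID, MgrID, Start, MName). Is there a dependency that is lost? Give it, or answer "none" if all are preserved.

none

MgrID → ProjID, Start lies within R2.
PName, MgrID, Start → MName: restricted closure across fragments reaches MName.
Start → PName lies within R2.
MgrID, Start → ProjID lies within R2.
MName → MgrID lies within R3.
Every dependency is enforceable on the fragments, so the decomposition is dependency-preserving.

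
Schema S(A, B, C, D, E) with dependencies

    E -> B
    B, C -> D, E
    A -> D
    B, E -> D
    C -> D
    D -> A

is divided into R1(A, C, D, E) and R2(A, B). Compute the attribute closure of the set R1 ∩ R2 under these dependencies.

R1 ∩ R2 = {A}.
A → D applies, adding D
Closure: {A, D}.

A, D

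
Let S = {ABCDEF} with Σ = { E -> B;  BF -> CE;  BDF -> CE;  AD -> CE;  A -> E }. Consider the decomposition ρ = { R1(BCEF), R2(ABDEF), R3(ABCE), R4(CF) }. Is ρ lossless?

Yes

Chase test. Columns are ABCDEF; row i has aⱼ where attribute j ∈ Ri, else bᵢⱼ.
Initial tableau (one row per fragment):
  row 1: b11 a2 a3 b14 a5 a6
  row 2: a1 a2 b23 a4 a5 a6
  row 3: a1 a2 a3 b34 a5 b36
  row 4: b41 b42 a3 b44 b45 a6
Rows 1 and 2 agree on BF; apply BF→CE and equate their CE entries.
Row 2 is now all distinguished symbols — the join is lossless.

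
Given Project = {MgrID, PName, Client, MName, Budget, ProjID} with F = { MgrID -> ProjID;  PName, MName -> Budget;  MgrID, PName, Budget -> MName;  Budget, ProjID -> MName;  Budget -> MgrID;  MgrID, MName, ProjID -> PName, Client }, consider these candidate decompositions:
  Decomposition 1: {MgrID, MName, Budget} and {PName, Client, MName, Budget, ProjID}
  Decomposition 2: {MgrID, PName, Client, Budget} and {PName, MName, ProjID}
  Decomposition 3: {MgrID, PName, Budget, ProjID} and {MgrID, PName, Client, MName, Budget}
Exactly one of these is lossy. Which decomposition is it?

Decomposition 1: common = {MName, Budget}, closure = {MgrID, PName, Client, MName, Budget, ProjID} → lossless.
Decomposition 2: common = {PName}, closure = {PName} → lossy.
Decomposition 3: common = {MgrID, PName, Budget}, closure = {MgrID, PName, Client, MName, Budget, ProjID} → lossless.

Decomposition 2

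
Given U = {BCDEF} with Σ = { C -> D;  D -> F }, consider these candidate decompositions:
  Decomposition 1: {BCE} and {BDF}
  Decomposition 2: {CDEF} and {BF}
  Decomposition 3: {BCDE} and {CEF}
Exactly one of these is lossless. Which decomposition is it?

Decomposition 1: common = {B}, closure = {B} → lossy.
Decomposition 2: common = {F}, closure = {F} → lossy.
Decomposition 3: common = {CE}, closure = {CDEF} → lossless.

Decomposition 3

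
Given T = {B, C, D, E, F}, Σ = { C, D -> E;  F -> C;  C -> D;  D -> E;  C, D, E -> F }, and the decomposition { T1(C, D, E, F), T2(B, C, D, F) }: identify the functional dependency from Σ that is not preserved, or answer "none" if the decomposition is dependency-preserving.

C, D → E lies within T1.
F → C lies within T1.
C → D lies within T1.
D → E lies within T1.
C, D, E → F lies within T1.
Every dependency is enforceable on the fragments, so the decomposition is dependency-preserving.

none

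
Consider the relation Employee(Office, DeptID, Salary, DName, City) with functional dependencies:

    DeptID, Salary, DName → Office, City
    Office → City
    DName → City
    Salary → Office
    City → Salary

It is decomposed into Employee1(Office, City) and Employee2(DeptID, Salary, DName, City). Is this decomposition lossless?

Yes

Common attributes: Employee1 ∩ Employee2 = {City}.
Closure of {City}: City → Salary applies, adding Salary; Salary → Office applies, adding Office. So (City)⁺ = {Office, Salary, City}.
This closure contains every attribute of Employee1, so Employee1 ∩ Employee2 → Employee1. The join is lossless.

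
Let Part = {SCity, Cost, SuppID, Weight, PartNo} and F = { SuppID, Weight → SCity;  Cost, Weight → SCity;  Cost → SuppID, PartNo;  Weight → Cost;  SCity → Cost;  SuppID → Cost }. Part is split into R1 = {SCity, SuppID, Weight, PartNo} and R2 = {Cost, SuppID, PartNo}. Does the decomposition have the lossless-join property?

Yes

Common attributes: R1 ∩ R2 = {SuppID, PartNo}.
Closure of {SuppID, PartNo}: SuppID → Cost applies, adding Cost. So (SuppID, PartNo)⁺ = {Cost, SuppID, PartNo}.
This closure contains every attribute of R2, so R1 ∩ R2 → R2. The join is lossless.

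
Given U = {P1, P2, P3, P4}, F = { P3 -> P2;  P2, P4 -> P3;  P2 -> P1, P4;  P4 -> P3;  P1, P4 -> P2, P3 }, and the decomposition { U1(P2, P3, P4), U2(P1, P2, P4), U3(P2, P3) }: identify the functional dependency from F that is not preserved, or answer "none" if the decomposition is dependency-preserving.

none

P3 → P2 lies within U1.
P2, P4 → P3 lies within U1.
P2 → P1, P4 lies within U2.
P4 → P3 lies within U1.
P1, P4 → P2, P3: restricted closure across fragments reaches P2, P3.
Every dependency is enforceable on the fragments, so the decomposition is dependency-preserving.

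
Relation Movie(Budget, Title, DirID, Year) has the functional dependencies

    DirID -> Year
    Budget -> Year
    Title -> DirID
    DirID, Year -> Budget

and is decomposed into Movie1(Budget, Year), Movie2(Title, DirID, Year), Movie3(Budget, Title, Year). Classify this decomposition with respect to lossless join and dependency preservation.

Lossless test (chase): Rows 2 and 3 agree on Title; apply Title→DirID and equate their DirID entries. Rows 2 and 3 agree on DirID, Year; apply DirID, Year→Budget and equate their Budget entries. Row 2 is now all distinguished symbols — the join is lossless.
Dependency preservation: the restricted closure of {DirID, Year} across the fragments never reaches {Budget}, so DirID, Year → Budget cannot be enforced without a join — not preserved.

lossless but not dependency-preserving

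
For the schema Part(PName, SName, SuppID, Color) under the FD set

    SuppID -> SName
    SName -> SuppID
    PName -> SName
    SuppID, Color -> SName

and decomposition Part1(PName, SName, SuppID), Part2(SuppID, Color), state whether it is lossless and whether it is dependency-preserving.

Lossless test: (SuppID)⁺ = {SName, SuppID}, which is a superkey of neither fragment — lossy.
Dependency preservation: SuppID, Color → SName is not contained in any single fragment, but the restricted closure of its left-hand side across the fragments still reaches the right-hand side; the remaining FDs each lie inside some fragment. All dependencies are preserved.

lossy but dependency-preserving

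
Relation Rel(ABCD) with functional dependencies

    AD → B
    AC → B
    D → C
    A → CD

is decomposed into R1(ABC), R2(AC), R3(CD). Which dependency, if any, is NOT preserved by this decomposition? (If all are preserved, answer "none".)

A → CD

Check A → CD: no single fragment contains all of {ACD}, and the restricted closure of {A} across the fragments never reaches {CD}.
AD → B is preserved.
AC → B is preserved.
D → C is preserved.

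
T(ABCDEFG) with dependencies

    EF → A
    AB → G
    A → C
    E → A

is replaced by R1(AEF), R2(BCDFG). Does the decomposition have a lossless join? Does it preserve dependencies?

lossy and not dependency-preserving

Lossless test: (F)⁺ = {F}, which is a superkey of neither fragment — lossy.
Dependency preservation: the restricted closure of {AB} across the fragments never reaches {G}, so AB → G cannot be enforced without a join — not preserved.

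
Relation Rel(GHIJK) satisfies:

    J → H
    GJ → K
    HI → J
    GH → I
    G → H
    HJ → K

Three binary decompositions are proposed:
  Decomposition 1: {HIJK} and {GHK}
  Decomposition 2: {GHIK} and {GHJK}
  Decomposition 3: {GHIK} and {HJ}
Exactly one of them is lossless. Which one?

Decomposition 2

Decomposition 1: common = {HK}, closure = {HK} → lossy.
Decomposition 2: common = {GHK}, closure = {GHIJK} → lossless.
Decomposition 3: common = {H}, closure = {H} → lossy.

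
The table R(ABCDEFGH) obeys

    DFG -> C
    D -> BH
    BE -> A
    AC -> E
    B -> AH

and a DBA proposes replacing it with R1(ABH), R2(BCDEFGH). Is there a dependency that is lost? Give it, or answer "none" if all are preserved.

Check AC → E: no single fragment contains all of {ACE}, and the restricted closure of {AC} across the fragments never reaches {E}.
DFG → C is preserved.
D → BH is preserved.
BE → A is preserved.
B → AH is preserved.

AC -> E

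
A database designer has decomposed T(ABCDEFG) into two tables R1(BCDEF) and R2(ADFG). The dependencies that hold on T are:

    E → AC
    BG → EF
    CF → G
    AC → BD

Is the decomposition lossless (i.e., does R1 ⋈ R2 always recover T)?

Common attributes: R1 ∩ R2 = {DF}.
No dependency enlarges {DF}, so (DF)⁺ = {DF}.
The closure contains neither all of R1 = {BCDEF} nor all of R2 = {ADFG}, so the common attributes are not a superkey of either fragment. The join is lossy.

No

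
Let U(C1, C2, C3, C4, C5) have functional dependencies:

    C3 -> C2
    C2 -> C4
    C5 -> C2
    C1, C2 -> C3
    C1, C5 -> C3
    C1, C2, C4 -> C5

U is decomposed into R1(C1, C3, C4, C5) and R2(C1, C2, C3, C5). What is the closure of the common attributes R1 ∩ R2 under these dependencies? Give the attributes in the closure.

R1 ∩ R2 = {C1, C3, C5}.
C3 → C2 applies, adding C2
C2 → C4 applies, adding C4
Closure: {C1, C2, C3, C4, C5}.

C1, C2, C3, C4, C5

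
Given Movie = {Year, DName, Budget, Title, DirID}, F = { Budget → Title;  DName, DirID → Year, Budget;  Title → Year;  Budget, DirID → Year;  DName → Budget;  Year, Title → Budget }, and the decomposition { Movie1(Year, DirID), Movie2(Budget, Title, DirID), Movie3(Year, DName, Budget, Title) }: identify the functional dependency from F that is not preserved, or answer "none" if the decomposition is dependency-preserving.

none

Budget → Title lies within Movie2.
DName, DirID → Year, Budget: restricted closure across fragments reaches Year, Budget.
Title → Year lies within Movie3.
Budget, DirID → Year: restricted closure across fragments reaches Year.
DName → Budget lies within Movie3.
Year, Title → Budget lies within Movie3.
Every dependency is enforceable on the fragments, so the decomposition is dependency-preserving.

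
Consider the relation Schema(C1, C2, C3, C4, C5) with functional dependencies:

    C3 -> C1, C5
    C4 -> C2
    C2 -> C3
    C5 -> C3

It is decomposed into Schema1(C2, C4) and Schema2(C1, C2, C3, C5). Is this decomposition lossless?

Yes

Common attributes: Schema1 ∩ Schema2 = {C2}.
Closure of {C2}: C2 → C3 applies, adding C3; C3 → C1, C5 applies, adding C1, C5. So (C2)⁺ = {C1, C2, C3, C5}.
This closure contains every attribute of Schema2, so Schema1 ∩ Schema2 → Schema2. The join is lossless.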